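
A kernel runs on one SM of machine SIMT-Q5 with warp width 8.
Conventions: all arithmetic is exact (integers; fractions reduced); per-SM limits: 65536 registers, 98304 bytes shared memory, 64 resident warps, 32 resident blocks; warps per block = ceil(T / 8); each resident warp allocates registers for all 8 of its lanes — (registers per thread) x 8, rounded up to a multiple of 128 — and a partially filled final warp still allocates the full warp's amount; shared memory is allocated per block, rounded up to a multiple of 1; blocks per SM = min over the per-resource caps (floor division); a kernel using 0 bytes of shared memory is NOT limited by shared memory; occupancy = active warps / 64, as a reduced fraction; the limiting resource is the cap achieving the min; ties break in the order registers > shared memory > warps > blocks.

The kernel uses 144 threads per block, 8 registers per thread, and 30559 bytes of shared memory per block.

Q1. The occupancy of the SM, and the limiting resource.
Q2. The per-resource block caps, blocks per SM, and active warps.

Answer: occupancy 27/32, limited by shared memory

registers: 28 blocks
shared memory: 3 blocks
warps: 3 blocks
blocks: 32 blocks

Answer: 3 blocks, 54 active warps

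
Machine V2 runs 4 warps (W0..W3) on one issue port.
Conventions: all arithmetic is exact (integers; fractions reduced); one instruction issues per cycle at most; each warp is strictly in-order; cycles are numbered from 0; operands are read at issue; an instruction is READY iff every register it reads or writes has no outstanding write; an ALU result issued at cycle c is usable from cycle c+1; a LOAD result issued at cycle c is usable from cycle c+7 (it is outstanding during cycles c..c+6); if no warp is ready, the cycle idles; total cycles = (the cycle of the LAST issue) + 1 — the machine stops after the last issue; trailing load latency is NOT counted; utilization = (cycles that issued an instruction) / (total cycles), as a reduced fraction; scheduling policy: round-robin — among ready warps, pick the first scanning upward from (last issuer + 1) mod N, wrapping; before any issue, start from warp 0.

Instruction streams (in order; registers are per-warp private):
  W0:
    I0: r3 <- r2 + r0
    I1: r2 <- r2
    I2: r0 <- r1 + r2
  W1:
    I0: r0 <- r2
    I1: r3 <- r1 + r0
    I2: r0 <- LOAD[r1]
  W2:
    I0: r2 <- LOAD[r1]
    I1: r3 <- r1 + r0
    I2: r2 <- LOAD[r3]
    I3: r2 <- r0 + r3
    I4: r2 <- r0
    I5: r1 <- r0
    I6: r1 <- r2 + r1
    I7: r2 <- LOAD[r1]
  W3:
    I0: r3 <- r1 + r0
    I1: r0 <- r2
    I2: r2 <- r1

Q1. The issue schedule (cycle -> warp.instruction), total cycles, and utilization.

cycle 0: W0.I0
cycle 1: W1.I0
cycle 2: W2.I0
cycle 3: W3.I0
cycle 4: W0.I1
cycle 5: W1.I1
cycle 6: W2.I1
cycle 7: W3.I1
cycle 8: W0.I2
cycle 9: W1.I2
cycle 10: W2.I2
cycle 11: W3.I2
cycle 12: idle
cycle 13: idle
cycle 14: idle
cycle 15: idle
cycle 16: idle
cycle 17: W2.I3
cycle 18: W2.I4
cycle 19: W2.I5
cycle 20: W2.I6
cycle 21: W2.I7

Answer: 22 cycles, utilization 17/22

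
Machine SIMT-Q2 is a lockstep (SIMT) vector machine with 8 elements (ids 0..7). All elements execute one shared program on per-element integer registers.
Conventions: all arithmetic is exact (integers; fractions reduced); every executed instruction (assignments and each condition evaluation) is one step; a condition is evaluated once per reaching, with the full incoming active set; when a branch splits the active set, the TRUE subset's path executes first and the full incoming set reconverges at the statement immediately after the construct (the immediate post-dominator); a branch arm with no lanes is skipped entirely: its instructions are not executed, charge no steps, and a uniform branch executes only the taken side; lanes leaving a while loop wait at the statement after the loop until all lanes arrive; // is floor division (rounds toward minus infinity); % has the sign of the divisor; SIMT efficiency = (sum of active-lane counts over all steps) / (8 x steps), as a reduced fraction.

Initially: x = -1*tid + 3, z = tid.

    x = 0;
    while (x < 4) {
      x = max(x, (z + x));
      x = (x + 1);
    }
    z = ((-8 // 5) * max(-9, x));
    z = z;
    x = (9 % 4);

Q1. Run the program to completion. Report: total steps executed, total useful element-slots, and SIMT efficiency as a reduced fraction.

Answer: 17 steps, 79 useful, 79/136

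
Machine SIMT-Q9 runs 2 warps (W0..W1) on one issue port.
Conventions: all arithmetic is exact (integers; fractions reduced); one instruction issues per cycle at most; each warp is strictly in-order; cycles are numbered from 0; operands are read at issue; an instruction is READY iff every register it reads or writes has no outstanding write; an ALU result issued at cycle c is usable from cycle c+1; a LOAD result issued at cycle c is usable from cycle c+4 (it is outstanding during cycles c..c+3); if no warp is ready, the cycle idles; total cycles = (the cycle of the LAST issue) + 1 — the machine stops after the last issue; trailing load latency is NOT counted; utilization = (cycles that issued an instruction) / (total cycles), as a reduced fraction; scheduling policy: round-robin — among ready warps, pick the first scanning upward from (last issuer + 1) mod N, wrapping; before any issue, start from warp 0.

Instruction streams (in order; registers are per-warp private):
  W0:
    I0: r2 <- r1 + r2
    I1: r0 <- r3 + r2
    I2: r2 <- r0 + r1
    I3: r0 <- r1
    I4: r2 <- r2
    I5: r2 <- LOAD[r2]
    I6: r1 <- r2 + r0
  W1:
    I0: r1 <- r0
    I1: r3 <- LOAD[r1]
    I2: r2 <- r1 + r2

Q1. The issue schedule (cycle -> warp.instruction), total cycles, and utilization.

cycle 0: W0.I0
cycle 1: W1.I0
cycle 2: W0.I1
cycle 3: W1.I1
cycle 4: W0.I2
cycle 5: W1.I2
cycle 6: W0.I3
cycle 7: W0.I4
cycle 8: W0.I5
cycle 9: idle
cycle 10: idle
cycle 11: idle
cycle 12: W0.I6

Answer: 13 cycles, utilization 10/13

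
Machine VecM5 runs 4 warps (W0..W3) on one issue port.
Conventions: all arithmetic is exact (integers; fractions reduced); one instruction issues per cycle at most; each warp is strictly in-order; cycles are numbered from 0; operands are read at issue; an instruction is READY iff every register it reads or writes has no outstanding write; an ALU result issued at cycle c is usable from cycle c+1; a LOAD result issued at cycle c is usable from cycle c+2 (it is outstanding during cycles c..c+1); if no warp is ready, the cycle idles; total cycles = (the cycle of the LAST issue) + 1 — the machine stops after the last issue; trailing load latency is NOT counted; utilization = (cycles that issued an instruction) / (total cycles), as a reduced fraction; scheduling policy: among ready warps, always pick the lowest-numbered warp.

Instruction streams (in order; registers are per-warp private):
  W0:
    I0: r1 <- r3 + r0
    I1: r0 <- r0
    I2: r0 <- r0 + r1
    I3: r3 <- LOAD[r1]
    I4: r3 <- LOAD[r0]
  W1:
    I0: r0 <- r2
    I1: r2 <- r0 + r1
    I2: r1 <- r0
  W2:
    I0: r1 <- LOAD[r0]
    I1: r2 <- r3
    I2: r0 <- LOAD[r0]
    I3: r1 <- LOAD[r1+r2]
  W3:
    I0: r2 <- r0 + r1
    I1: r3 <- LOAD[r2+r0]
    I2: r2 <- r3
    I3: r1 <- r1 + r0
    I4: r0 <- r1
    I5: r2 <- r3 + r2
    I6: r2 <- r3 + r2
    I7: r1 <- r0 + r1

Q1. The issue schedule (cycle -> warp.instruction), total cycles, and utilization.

cycle 0: W0.I0
cycle 1: W0.I1
cycle 2: W0.I2
cycle 3: W0.I3
cycle 4: W1.I0
cycle 5: W0.I4
cycle 6: W1.I1
cycle 7: W1.I2
cycle 8: W2.I0
cycle 9: W2.I1
cycle 10: W2.I2
cycle 11: W2.I3
cycle 12: W3.I0
cycle 13: W3.I1
cycle 14: idle
cycle 15: W3.I2
cycle 16: W3.I3
cycle 17: W3.I4
cycle 18: W3.I5
cycle 19: W3.I6
cycle 20: W3.I7

Answer: 21 cycles, utilization 20/21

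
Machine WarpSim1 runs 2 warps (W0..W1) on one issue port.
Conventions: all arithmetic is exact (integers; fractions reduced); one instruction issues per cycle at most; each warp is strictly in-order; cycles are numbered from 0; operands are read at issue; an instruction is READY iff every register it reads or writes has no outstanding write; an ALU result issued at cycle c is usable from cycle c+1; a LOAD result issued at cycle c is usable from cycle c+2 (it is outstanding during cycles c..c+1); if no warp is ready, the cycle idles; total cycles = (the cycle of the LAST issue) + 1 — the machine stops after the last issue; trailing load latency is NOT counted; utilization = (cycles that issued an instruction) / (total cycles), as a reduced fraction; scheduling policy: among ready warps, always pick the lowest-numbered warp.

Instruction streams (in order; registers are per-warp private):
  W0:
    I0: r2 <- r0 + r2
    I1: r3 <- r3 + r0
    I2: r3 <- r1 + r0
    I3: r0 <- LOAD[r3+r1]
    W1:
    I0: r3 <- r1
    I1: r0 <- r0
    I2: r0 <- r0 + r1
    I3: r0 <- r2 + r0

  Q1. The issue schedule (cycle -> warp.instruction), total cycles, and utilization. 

cycle 0: W0.I0
cycle 1: W0.I1
cycle 2: W0.I2
cycle 3: W0.I3
cycle 4: W1.I0
cycle 5: W1.I1
cycle 6: W1.I2
cycle 7: W1.I3

Answer: 8 cycles, utilization 1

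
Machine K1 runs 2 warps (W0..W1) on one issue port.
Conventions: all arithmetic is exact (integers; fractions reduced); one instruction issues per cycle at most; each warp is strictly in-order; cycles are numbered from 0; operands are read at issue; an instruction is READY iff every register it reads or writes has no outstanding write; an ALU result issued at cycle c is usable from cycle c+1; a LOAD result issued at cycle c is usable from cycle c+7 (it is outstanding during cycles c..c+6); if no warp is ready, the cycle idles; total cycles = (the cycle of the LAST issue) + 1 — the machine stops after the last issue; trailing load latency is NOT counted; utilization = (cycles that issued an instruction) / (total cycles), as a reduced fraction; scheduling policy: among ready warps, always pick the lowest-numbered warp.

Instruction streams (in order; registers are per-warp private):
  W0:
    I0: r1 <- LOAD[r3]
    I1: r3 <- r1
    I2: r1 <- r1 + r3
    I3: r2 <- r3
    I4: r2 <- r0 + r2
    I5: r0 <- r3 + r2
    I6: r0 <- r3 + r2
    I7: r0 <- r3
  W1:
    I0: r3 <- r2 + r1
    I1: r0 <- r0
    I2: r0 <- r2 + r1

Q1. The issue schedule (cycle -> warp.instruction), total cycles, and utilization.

cycle 0: W0.I0
cycle 1: W1.I0
cycle 2: W1.I1
cycle 3: W1.I2
cycle 4: idle
cycle 5: idle
cycle 6: idle
cycle 7: W0.I1
cycle 8: W0.I2
cycle 9: W0.I3
cycle 10: W0.I4
cycle 11: W0.I5
cycle 12: W0.I6
cycle 13: W0.I7

Answer: 14 cycles, utilization 11/14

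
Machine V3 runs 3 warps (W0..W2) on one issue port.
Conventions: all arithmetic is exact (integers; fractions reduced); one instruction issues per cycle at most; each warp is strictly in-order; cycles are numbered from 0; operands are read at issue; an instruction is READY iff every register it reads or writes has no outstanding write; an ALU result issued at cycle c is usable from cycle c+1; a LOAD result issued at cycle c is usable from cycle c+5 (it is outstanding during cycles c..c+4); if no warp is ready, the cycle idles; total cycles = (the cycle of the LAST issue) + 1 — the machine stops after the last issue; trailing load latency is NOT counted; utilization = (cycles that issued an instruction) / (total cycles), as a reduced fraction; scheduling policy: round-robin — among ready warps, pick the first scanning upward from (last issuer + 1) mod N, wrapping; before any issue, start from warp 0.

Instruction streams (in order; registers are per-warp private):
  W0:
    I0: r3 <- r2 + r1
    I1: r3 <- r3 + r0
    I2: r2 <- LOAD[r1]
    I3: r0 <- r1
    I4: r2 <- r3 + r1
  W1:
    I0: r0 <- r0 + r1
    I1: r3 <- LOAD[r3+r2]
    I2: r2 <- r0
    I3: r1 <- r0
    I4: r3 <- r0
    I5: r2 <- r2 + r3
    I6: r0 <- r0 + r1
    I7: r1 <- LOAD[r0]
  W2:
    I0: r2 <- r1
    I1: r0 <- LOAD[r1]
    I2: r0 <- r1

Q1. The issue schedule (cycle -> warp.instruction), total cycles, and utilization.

cycle 0: W0.I0
cycle 1: W1.I0
cycle 2: W2.I0
cycle 3: W0.I1
cycle 4: W1.I1
cycle 5: W2.I1
cycle 6: W0.I2
cycle 7: W1.I2
cycle 8: W0.I3
cycle 9: W1.I3
cycle 10: W2.I2
cycle 11: W0.I4
cycle 12: W1.I4
cycle 13: W1.I5
cycle 14: W1.I6
cycle 15: W1.I7

Answer: 16 cycles, utilization 1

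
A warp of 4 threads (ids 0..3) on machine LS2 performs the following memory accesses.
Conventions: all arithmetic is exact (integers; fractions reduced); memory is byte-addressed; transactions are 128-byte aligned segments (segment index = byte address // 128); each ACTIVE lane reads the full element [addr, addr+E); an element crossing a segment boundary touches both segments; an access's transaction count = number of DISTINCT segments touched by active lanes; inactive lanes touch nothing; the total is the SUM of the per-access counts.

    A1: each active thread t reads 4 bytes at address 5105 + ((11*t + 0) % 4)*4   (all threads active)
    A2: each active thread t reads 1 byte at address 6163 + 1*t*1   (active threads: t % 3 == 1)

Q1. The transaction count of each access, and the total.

A1: 2 transactions
A2: 1 transaction

Answer: 2,1; total 3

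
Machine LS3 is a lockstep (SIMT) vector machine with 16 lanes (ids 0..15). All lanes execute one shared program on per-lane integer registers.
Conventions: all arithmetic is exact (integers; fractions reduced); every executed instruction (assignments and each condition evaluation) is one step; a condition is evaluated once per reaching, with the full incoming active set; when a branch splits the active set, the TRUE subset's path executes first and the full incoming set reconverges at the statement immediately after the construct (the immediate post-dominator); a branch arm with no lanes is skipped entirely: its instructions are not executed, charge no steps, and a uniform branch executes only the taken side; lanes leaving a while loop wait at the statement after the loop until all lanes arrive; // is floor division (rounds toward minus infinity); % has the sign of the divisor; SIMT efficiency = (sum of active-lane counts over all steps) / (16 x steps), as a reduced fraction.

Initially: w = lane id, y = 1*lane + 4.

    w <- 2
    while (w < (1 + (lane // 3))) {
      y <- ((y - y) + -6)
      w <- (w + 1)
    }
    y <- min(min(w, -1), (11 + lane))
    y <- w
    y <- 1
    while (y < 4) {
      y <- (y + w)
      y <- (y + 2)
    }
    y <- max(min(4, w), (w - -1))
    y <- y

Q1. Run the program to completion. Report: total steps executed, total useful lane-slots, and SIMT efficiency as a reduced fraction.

Answer: 23 steps, 242 useful, 121/184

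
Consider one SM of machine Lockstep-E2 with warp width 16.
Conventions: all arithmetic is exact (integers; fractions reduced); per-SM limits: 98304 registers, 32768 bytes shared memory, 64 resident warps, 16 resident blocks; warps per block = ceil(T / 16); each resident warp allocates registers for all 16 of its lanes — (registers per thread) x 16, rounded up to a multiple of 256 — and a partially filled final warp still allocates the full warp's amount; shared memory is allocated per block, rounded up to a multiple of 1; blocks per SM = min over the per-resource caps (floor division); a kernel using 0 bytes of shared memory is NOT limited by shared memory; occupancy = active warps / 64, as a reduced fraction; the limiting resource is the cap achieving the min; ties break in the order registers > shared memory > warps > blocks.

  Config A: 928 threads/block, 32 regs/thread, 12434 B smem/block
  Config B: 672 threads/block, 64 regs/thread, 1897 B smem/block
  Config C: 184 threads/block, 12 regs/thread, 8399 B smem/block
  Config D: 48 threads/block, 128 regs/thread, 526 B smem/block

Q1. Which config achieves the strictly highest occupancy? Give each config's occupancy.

occupancies: A 29/32, B 21/32, C 9/16, D 3/4

Answer: A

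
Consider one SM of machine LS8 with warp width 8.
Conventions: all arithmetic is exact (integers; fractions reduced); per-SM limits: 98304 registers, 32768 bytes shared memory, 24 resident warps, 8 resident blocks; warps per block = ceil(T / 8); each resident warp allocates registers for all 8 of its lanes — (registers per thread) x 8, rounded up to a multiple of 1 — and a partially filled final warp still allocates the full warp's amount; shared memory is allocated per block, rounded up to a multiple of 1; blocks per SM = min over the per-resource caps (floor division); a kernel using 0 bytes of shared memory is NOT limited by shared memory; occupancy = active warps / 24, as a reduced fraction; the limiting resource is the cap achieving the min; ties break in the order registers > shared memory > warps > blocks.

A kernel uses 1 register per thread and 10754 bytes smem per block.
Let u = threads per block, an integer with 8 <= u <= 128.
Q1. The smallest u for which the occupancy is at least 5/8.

Answer: u = 33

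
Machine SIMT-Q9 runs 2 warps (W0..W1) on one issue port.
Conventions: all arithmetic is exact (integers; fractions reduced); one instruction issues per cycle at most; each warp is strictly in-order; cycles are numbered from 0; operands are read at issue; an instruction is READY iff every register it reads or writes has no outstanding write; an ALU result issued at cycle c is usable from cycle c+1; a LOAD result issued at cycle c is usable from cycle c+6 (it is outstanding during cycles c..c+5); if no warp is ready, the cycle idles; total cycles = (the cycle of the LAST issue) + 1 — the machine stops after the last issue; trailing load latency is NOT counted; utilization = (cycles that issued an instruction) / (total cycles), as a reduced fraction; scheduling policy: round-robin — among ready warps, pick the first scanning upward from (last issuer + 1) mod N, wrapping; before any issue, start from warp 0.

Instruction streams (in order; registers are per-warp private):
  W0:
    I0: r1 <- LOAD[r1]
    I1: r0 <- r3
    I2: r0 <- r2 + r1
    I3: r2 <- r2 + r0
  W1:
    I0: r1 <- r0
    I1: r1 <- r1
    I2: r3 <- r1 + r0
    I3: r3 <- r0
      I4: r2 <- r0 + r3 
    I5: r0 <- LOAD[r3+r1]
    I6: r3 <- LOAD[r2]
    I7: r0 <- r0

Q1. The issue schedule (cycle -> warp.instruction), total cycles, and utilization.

cycle 0: W0.I0
cycle 1: W1.I0
cycle 2: W0.I1
cycle 3: W1.I1
cycle 4: W1.I2
cycle 5: W1.I3
cycle 6: W0.I2
cycle 7: W1.I4
cycle 8: W0.I3
cycle 9: W1.I5
cycle 10: W1.I6
cycle 11: idle
cycle 12: idle
cycle 13: idle
cycle 14: idle
cycle 15: W1.I7

Answer: 16 cycles, utilization 3/4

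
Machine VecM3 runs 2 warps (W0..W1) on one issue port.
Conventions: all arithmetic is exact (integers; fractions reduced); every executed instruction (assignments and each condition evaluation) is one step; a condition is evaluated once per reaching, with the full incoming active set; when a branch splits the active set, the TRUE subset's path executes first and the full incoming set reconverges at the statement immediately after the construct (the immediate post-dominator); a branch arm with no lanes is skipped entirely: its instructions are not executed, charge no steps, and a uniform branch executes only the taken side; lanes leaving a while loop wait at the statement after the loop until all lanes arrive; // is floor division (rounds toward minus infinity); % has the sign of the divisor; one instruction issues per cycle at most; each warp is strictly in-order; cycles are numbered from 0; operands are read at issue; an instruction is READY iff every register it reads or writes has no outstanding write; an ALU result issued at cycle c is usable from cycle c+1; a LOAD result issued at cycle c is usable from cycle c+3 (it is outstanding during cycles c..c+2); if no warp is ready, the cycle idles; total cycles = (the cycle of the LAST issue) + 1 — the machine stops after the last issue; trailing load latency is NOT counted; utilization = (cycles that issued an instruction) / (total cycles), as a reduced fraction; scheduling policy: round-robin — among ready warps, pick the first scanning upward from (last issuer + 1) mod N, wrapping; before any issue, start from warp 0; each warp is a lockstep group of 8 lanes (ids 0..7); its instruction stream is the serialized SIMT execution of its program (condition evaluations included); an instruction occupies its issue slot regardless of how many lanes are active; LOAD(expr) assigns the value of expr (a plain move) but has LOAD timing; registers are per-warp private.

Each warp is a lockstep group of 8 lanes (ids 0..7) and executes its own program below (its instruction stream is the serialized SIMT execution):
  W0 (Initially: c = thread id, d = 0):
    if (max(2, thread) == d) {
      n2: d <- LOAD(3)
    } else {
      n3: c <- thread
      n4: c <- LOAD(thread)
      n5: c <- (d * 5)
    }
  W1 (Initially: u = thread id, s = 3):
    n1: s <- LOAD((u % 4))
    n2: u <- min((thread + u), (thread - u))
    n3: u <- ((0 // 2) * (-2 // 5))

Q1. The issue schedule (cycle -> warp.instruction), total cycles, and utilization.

cycle 0: W0.I0
cycle 1: W1.I0
cycle 2: W0.I1
cycle 3: W1.I1
cycle 4: W0.I2
cycle 5: W1.I2
cycle 6: idle
cycle 7: W0.I3

Answer: 8 cycles, utilization 7/8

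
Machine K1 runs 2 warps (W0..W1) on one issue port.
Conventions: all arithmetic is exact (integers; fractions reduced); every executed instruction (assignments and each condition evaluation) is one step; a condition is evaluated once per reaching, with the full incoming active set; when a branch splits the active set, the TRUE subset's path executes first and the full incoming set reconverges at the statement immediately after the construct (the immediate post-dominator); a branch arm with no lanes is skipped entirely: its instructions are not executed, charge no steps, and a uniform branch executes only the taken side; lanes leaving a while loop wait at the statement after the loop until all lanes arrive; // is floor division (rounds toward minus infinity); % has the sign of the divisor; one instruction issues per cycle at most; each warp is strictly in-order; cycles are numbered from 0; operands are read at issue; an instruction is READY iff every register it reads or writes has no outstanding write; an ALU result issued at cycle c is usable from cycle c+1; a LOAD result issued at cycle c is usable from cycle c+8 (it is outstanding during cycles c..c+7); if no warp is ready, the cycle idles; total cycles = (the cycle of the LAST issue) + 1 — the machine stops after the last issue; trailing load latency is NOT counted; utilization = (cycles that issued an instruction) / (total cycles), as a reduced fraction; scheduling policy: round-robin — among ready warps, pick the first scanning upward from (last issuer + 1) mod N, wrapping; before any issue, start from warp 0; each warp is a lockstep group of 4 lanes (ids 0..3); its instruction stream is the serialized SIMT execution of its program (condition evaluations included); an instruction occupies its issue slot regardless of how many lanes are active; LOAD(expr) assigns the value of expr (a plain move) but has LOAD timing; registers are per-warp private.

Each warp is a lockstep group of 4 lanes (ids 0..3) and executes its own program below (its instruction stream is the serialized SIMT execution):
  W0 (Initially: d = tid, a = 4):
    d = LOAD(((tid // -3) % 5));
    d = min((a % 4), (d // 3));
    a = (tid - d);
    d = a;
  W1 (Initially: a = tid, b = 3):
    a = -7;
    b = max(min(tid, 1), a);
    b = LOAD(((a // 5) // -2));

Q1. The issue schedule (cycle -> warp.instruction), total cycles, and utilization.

cycle 0: W0.I0
cycle 1: W1.I0
cycle 2: W1.I1
cycle 3: W1.I2
cycle 4: idle
cycle 5: idle
cycle 6: idle
cycle 7: idle
cycle 8: W0.I1
cycle 9: W0.I2
cycle 10: W0.I3

Answer: 11 cycles, utilization 7/11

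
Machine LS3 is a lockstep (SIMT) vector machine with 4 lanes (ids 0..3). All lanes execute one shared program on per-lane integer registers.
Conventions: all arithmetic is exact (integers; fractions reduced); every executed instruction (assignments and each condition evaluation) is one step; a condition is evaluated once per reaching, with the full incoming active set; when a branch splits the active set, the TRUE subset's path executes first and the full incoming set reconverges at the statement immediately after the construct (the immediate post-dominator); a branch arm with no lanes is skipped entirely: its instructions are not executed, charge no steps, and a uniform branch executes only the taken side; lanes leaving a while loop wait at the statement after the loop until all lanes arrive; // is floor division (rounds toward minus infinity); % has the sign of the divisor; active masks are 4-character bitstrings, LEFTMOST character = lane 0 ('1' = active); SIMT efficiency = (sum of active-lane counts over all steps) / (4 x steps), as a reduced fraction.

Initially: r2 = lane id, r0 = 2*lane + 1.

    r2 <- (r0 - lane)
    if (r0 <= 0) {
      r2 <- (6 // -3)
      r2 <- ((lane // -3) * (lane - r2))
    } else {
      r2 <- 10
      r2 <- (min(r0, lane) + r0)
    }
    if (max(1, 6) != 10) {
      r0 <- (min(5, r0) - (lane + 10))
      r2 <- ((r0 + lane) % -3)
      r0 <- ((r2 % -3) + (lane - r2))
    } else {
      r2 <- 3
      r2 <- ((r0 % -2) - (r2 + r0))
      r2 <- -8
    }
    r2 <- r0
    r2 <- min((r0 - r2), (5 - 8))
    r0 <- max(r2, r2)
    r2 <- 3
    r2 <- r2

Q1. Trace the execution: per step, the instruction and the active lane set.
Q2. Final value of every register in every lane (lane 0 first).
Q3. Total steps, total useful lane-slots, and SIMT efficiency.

step 0: r2 <- (r0 - lane)            1111
step 1: eval (r0 <= 0)               1111
step 2: r2 <- 10                     1111
step 3: r2 <- (min(r0, lane) + r0)   1111
step 4: eval (max(1, 6) != 10)       1111
step 5: r0 <- (min(5, r0) - (lane + 10)) 1111
step 6: r2 <- ((r0 + lane) % -3)     1111
step 7: r0 <- ((r2 % -3) + (lane - r2)) 1111
step 8: r2 <- r0                     1111
step 9: r2 <- min((r0 - r2), (5 - 8)) 1111
step 10: r0 <- max(r2, r2)            1111
step 11: r2 <- 3                      1111
step 12: r2 <- r2                     1111

Answer: 13 steps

r2: 3,3,3,3
r0: -3,-3,-3,-3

steps = 13; useful = 52; efficiency = 52/52 = 1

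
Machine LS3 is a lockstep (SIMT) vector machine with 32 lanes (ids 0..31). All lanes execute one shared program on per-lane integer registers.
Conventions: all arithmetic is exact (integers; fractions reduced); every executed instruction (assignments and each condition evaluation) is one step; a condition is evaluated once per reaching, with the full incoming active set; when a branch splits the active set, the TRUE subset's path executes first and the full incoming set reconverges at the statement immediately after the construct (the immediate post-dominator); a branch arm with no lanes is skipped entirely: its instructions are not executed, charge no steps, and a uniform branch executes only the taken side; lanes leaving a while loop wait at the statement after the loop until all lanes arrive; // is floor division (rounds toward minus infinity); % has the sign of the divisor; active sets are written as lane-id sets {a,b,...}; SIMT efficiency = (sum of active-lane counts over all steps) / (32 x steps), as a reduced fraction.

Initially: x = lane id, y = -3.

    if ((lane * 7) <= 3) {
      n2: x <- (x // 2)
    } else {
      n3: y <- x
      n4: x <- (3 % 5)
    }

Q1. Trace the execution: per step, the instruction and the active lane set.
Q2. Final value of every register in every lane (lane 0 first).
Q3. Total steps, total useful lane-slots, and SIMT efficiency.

step 0: eval ((lane * 7) <= 3)       {0,1,2,3,4,5,6,7,8,9,10,11,12,13,14,15,16,17,18,19,20,21,22,23,24,25,26,27,28,29,30,31}
step 1: x <- (x // 2)                {0}
step 2: y <- x                       {1,2,3,4,5,6,7,8,9,10,11,12,13,14,15,16,17,18,19,20,21,22,23,24,25,26,27,28,29,30,31}
step 3: x <- (3 % 5)                 {1,2,3,4,5,6,7,8,9,10,11,12,13,14,15,16,17,18,19,20,21,22,23,24,25,26,27,28,29,30,31}

Answer: 4 steps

x: 0,3,3,3,3,3,3,3,3,3,3,3,3,3,3,3,3,3,3,3,3,3,3,3,3,3,3,3,3,3,3,3
y: -3,1,2,3,4,5,6,7,8,9,10,11,12,13,14,15,16,17,18,19,20,21,22,23,24,25,26,27,28,29,30,31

steps = 4; useful = 95; efficiency = 95/128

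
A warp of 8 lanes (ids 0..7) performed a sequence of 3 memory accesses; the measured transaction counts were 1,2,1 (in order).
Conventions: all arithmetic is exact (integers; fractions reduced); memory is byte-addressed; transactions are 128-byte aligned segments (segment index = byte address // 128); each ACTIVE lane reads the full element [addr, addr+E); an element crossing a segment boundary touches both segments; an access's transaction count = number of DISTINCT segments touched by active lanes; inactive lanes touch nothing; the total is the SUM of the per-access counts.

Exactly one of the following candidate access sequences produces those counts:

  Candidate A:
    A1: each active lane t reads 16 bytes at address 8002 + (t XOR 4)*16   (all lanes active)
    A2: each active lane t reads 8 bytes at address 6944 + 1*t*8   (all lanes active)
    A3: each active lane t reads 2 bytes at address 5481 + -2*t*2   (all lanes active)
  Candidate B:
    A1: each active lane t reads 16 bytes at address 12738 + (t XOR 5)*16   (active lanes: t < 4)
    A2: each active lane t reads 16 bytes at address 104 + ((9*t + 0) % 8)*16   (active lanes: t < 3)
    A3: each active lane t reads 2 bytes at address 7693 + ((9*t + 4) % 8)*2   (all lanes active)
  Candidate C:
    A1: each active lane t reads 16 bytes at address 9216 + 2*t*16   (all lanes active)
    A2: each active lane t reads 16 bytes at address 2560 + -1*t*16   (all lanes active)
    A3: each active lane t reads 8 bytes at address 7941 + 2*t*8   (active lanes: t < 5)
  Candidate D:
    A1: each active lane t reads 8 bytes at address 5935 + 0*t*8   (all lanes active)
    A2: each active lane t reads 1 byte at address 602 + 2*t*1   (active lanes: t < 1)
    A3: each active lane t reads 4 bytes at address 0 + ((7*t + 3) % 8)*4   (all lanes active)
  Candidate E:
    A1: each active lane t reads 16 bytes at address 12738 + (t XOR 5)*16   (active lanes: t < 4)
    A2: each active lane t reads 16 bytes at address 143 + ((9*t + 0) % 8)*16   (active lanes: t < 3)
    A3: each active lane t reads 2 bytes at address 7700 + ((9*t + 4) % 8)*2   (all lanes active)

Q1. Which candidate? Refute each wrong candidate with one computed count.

A: A1 gives 2 transactions, not 1
C: A1 gives 2 transactions, not 1
D: A2 gives 1 transaction, not 2
E: A2 gives 1 transaction, not 2
B: all counts match (1,2,1)

Answer: B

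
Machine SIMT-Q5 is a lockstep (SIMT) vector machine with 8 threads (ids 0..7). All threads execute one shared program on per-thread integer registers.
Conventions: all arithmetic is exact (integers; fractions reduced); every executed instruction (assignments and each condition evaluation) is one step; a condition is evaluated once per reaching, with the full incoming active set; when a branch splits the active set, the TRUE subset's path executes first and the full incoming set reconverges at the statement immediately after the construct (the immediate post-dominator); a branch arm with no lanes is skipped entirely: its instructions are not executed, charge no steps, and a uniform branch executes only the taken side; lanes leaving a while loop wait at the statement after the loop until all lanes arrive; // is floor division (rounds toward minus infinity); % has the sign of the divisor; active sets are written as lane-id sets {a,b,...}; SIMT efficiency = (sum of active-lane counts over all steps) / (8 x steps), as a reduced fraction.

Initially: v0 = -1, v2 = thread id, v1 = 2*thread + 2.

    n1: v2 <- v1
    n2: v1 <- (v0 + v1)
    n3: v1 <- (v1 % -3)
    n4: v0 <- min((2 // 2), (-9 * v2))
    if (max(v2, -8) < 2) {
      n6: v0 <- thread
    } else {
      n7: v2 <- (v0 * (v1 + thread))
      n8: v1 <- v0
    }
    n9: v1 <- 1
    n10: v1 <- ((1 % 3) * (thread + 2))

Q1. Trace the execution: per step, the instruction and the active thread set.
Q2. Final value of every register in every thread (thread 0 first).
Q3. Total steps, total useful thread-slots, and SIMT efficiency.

step 0: v2 <- v1                     {0,1,2,3,4,5,6,7}
step 1: v1 <- (v0 + v1)              {0,1,2,3,4,5,6,7}
step 2: v1 <- (v1 % -3)              {0,1,2,3,4,5,6,7}
step 3: v0 <- min((2 // 2), (-9 * v2)) {0,1,2,3,4,5,6,7}
step 4: eval (max(v2, -8) < 2)       {0,1,2,3,4,5,6,7}
step 5: v2 <- (v0 * (v1 + thread))   {0,1,2,3,4,5,6,7}
step 6: v1 <- v0                     {0,1,2,3,4,5,6,7}
step 7: v1 <- 1                      {0,1,2,3,4,5,6,7}
step 8: v1 <- ((1 % 3) * (thread + 2)) {0,1,2,3,4,5,6,7}

Answer: 9 steps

v0: -18,-36,-54,-72,-90,-108,-126,-144
v2: 36,-36,-54,-72,-360,-432,-504,-1008
v1: 2,3,4,5,6,7,8,9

steps = 9; useful = 72; efficiency = 72/72 = 1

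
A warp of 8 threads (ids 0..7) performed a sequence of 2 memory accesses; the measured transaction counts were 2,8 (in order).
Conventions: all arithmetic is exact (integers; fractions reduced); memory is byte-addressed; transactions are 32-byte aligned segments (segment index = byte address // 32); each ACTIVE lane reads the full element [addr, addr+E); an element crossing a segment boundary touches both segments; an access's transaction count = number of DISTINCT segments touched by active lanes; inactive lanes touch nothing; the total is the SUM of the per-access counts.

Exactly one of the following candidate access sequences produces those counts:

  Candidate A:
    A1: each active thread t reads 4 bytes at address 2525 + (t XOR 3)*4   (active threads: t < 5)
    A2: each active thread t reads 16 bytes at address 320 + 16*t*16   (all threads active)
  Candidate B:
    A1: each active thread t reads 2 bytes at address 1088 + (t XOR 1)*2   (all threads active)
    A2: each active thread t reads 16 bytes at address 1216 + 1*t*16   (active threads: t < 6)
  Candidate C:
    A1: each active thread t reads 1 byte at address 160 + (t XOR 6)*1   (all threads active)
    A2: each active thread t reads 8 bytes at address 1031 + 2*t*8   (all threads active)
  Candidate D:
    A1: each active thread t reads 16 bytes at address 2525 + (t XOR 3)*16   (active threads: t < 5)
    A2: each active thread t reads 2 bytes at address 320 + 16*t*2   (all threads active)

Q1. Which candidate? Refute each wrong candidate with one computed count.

B: A1 gives 1 transaction, not 2
C: A1 gives 1 transaction, not 2
D: A1 gives 4 transactions, not 2
A: all counts match (2,8)

Answer: A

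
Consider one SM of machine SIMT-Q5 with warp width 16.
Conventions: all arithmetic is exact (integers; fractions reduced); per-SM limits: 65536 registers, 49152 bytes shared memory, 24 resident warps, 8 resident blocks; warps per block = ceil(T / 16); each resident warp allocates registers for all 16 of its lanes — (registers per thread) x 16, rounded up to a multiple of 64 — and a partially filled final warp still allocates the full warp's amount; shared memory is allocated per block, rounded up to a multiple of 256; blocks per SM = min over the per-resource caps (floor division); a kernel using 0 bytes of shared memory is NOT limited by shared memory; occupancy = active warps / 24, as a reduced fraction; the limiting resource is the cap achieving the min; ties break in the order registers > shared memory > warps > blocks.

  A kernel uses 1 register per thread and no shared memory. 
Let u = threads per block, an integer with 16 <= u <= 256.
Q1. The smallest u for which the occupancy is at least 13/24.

Answer: u = 17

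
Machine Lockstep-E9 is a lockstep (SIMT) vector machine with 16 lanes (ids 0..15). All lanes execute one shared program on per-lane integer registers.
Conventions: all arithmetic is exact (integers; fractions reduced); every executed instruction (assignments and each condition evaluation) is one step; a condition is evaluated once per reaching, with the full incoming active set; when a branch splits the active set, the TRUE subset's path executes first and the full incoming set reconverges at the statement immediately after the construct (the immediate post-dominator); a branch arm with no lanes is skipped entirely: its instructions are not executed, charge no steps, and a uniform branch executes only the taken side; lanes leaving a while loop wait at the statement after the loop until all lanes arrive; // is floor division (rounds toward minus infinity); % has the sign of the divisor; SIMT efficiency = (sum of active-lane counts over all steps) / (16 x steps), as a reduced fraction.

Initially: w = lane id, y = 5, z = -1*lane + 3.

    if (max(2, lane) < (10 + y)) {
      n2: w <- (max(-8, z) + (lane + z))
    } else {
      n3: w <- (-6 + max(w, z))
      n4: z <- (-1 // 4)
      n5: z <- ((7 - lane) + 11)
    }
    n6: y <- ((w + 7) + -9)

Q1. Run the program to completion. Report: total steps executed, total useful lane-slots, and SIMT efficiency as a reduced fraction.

Answer: 6 steps, 50 useful, 25/48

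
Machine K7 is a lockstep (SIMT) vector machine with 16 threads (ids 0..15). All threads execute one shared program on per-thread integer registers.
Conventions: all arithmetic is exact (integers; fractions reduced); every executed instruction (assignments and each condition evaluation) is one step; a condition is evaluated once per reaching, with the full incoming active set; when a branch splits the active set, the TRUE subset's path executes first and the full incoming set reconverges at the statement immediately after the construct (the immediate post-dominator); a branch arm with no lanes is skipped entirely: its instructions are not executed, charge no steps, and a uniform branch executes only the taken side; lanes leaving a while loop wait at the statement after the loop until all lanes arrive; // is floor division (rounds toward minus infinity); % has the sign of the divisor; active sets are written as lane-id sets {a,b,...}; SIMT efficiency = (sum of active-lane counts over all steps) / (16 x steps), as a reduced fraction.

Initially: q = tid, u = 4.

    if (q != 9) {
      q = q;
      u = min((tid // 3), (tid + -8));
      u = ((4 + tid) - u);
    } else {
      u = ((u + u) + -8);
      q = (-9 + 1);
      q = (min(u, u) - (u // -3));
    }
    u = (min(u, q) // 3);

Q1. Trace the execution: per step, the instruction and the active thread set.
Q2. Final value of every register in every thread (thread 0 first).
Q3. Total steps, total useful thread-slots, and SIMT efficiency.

step 0: eval (q != 9)                {0,1,2,3,4,5,6,7,8,9,10,11,12,13,14,15}
step 1: q <- q                       {0,1,2,3,4,5,6,7,8,10,11,12,13,14,15}
step 2: u <- min((tid // 3), (tid + -8)) {0,1,2,3,4,5,6,7,8,10,11,12,13,14,15}
step 3: u <- ((4 + tid) - u)         {0,1,2,3,4,5,6,7,8,10,11,12,13,14,15}
step 4: u <- ((u + u) + -8)          {9}
step 5: q <- (-9 + 1)                {9}
step 6: q <- (min(u, u) - (u // -3)) {9}
step 7: u <- (min(u, q) // 3)        {0,1,2,3,4,5,6,7,8,9,10,11,12,13,14,15}

Answer: 8 steps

q: 0,1,2,3,4,5,6,7,8,0,10,11,12,13,14,15
u: 0,0,0,1,1,1,2,2,2,0,3,3,4,4,4,4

steps = 8; useful = 80; efficiency = 80/128 = 5/8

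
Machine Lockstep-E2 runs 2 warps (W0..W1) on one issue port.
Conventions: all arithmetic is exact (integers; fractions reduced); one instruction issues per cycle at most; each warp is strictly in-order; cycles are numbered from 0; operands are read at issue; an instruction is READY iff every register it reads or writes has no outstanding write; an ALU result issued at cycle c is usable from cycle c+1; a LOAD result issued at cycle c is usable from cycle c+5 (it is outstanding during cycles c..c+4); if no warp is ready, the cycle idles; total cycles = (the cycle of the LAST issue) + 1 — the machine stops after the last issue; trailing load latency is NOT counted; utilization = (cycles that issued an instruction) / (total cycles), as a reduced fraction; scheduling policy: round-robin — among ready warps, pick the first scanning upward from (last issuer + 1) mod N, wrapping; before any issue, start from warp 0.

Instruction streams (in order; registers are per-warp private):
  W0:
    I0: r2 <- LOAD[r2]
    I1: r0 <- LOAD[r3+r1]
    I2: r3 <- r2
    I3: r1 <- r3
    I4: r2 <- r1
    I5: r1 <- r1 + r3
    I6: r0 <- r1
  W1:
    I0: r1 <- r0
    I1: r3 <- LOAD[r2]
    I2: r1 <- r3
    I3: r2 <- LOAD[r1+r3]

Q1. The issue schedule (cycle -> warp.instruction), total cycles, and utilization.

cycle 0: W0.I0
cycle 1: W1.I0
cycle 2: W0.I1
cycle 3: W1.I1
cycle 4: idle
cycle 5: W0.I2
cycle 6: W0.I3
cycle 7: W0.I4
cycle 8: W1.I2
cycle 9: W0.I5
cycle 10: W1.I3
cycle 11: W0.I6

Answer: 12 cycles, utilization 11/12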